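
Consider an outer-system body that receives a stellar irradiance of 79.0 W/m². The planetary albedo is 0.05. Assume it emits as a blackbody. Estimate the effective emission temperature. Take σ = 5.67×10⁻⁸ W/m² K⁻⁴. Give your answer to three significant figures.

135 K

Absorbed flux (global mean): S(1−α)/4 = 79.00·0.95/4 = 18.76 W/m².
Set σT⁴ = 18.76 → T = (18.76/σ)^(1/4) = 134.9 K.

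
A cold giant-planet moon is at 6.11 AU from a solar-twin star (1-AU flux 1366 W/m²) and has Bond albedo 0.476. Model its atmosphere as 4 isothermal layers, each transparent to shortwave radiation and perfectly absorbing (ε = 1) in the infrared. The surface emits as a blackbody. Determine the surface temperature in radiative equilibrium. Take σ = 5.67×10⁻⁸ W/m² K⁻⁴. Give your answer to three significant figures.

Irradiance scales as 1/d², so S = 1366 W/m² × (1/6.11)² = 36.59 W/m².
OLR = S(1−α)/4 = 4.793 W/m²; the top layer radiates at T_e = 95.89 K.
Layer-by-layer balance gives σT_s⁴ = (N+1)σT_e⁴, so T_s = 5^¼·95.89 = 143.4 K.

143 K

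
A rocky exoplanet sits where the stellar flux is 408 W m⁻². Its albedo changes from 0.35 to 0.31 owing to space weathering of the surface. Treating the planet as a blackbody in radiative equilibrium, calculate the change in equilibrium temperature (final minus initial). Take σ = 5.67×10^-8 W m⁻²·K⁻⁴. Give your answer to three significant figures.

2.78 K

Initial: T₁ = [S(1−0.35)/(4σ)]^(1/4) = 184.9 K.
After:  T₂ = [408.0·0.69/(4σ)]^(1/4) = 187.7 K.
ΔT = T₂ − T₁ = 2.782 K.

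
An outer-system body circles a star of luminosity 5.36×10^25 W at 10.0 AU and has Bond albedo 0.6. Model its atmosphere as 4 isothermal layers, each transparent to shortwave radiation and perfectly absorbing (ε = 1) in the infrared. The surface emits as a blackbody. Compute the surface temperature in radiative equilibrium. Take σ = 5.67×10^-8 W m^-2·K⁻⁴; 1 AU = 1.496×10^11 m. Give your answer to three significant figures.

64.0 kelvin

d = 10.0 × 1.496×10^11 m = 1.496×10^12 m.
Spreading L over a sphere of radius d: S = 5.36×10^25/(4π·1.50×10^12²) = 1.906 W m^-2.
The effective emission temperature is T_e = [S(1−α)/(4σ)]^¼ = 42.82 K.
Layer-by-layer balance gives σT_s⁴ = (N+1)σT_e⁴, so T_s = 5^¼·42.82 = 64.03 K.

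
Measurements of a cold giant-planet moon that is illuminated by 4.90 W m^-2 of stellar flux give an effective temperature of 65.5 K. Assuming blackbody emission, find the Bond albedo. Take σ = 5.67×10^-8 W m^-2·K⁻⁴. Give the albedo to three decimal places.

Rearranging the radiative balance, α = 1 − 4σT⁴/S.
4σT⁴ = 4·5.67×10⁻⁸·(65.5)⁴ = 4.175 W m^-2.
Hence α = 1 − 4.175/4.900 = 0.1481.

0.148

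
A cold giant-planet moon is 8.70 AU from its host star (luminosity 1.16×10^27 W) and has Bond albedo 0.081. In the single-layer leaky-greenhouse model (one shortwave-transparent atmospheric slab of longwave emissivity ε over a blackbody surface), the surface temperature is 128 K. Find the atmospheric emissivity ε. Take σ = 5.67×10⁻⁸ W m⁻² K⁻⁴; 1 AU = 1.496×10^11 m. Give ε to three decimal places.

Orbital distance: d = 8.70 AU = 1.302×10^12 m.
Spreading L over a sphere of radius d: S = 1.16×10^27/(4π·1.30×10^12²) = 54.49 W m⁻².
TOA balance gives T_e = 121.9 K.
T_s⁴ = T_e⁴·2/(2−ε) → ε = 2 − 2(T_e/T_s)⁴ = 2 − 2·(121.9/128)⁴ = 0.3548.

0.355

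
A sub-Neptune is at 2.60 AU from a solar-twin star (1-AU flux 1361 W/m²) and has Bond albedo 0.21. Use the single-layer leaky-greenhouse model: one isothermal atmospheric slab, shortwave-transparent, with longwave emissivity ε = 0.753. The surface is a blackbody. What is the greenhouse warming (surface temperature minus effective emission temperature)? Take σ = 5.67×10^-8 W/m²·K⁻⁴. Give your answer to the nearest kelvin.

Irradiance scales as 1/d², so S = 1361 W/m² × (1/2.60)² = 201.3 W/m².
Effective emission temperature (TOA balance): σT_e⁴ = S(1−α)/4 = 39.76 W/m² → T_e = 162.7 K.
For a single slab of emissivity ε, T_s⁴ = 2T_e⁴/(2−ε); thus T_s = 162.7·(1.604)^(1/4) = 183.1 K.
T_s − T_e = 183.1 − 162.7 = 20.40 K.

20 K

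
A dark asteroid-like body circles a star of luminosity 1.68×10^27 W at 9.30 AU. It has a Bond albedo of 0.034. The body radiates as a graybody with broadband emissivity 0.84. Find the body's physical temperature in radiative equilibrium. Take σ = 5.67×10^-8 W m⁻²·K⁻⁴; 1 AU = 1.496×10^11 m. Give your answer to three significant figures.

137 kelvin

Orbital distance: d = 9.30 AU = 1.391×10^12 m.
S = L/(4πd²) = 69.07 W m⁻².
Absorbed flux (global mean): S(1−α)/4 = 69.07·0.966/4 = 16.68 W m⁻².
Equating to εσT⁴ with ε = 0.84: T = (16.68/0.84σ)^(1/4) = 136.8 K.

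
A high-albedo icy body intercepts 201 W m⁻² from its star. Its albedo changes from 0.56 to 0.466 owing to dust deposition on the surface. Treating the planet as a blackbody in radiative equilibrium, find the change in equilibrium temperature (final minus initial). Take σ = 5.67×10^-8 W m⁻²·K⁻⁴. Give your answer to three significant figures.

6.97 K

Initial: T₁ = [S(1−0.56)/(4σ)]^(1/4) = 140.5 K.
After:  T₂ = [201.0·0.534/(4σ)]^(1/4) = 147.5 K.
ΔT = T₂ − T₁ = 6.969 K.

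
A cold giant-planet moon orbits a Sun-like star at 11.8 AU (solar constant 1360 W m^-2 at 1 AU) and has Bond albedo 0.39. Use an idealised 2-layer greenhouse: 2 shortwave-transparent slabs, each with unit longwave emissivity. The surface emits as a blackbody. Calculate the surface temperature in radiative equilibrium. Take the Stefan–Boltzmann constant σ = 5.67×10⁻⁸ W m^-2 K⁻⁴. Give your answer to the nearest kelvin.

Flux at the orbit: S = 1360/(11.8)² = 9.767 W m^-2.
The effective emission temperature is T_e = [S(1−α)/(4σ)]^¼ = 71.59 K.
For an N-layer opaque stack, T_s⁴ = (N+1)T_e⁴, hence T_s = (3)^(1/4)×71.59 K = 94.22 K.

94 kelvin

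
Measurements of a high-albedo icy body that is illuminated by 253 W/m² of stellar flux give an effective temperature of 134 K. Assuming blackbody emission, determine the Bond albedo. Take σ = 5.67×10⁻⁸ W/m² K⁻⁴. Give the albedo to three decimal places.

0.711

Rearranging the radiative balance, α = 1 − 4σT⁴/S.
4σT⁴ = 4·5.67×10⁻⁸·(134)⁴ = 73.12 W/m².
1−α = 73.12/253.0 = 0.2890, so α = 0.7110.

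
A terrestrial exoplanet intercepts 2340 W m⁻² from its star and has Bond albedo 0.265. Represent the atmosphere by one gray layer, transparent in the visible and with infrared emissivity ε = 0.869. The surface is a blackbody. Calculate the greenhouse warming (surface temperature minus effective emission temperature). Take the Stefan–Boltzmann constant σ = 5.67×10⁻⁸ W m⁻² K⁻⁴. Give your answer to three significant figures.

45.2 K

The planet radiates to space at T_e = [S(1−α)/(4σ)]^(1/4) = 295.1 K.
For a single slab of emissivity ε, T_s⁴ = 2T_e⁴/(2−ε); thus T_s = 295.1·(1.768)^(1/4) = 340.3 K.
The atmosphere warms the surface by 45.20 K.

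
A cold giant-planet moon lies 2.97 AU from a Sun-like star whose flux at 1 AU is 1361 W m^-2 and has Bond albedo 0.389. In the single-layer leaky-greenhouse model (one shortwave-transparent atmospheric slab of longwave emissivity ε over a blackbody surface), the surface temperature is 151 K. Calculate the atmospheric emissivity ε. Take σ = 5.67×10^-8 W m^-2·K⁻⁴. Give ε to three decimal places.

0.401

Flux at the orbit: S = 1361/(2.97)² = 154.3 W m^-2.
First, T_e = [154.3·(1−0.389)/(4σ)]^(1/4) = 142.8 K.
T_s⁴ = T_e⁴·2/(2−ε) → ε = 2 − 2(T_e/T_s)⁴ = 2 − 2·(142.8/151)⁴ = 0.4009.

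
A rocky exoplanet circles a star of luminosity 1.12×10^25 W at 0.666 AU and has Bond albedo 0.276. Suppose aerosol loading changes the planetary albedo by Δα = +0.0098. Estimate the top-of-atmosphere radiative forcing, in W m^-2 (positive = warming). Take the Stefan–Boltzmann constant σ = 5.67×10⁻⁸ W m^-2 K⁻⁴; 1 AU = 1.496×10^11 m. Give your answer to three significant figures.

-0.220 W m^-2

d = 0.666 × 1.496×10^11 m = 9.963×10^10 m.
S = L/(4πd²) = 89.78 W m^-2.
TOA radiative forcing: ΔF = −S·Δα/4 = −89.78·(+0.0098)/4 = -0.2200 W m^-2.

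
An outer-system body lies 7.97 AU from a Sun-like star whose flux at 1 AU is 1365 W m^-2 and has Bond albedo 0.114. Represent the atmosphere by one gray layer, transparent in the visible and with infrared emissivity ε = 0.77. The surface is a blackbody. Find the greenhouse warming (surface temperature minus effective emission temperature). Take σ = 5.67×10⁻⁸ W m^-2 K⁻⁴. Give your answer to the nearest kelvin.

Flux at the orbit: S = 1365/(7.97)² = 21.49 W m^-2.
Effective emission temperature (TOA balance): σT_e⁴ = S(1−α)/4 = 4.760 W m^-2 → T_e = 95.72 K.
Surface balance with a leaky layer gives σT_s⁴ = σT_e⁴·2/(2−ε), so T_s = T_e·[2/(2−0.77)]^(1/4) = 108.1 K.
T_s − T_e = 108.1 − 95.72 = 12.37 K.

12 K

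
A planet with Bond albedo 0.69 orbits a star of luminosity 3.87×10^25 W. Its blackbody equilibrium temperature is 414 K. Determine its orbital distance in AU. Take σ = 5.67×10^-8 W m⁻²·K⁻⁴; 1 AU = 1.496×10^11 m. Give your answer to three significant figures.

The flux needed for this T is 4σT⁴/(1−0.69) = 21490 W m⁻².
From L = 4πd²S, d = √(3.87×10^25/(4π·21490)) = 1.197×10^10 m = 0.08002 AU.

0.0800 AU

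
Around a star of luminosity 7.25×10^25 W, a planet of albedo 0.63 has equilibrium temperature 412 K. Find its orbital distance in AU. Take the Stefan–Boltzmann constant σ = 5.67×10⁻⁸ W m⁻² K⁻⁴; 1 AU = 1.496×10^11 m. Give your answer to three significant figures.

0.121 AU

Required flux: S = 4σT⁴/(1−α) = 17660 W m⁻².
S = L/(4πd²) → d = √(L/4πS) = √(7.25×10^25/(4π·17660)) = 1.807×10^10 m = 0.1208 AU.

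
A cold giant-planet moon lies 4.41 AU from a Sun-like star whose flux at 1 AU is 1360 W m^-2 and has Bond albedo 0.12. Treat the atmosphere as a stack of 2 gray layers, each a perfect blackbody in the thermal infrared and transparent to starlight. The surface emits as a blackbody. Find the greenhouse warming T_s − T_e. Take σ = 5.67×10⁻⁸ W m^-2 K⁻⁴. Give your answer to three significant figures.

40.6 K

By the inverse-square law, S = 1360/4.41² = 69.93 W m^-2.
OLR = S(1−α)/4 = 15.38 W m^-2; the top layer radiates at T_e = 128.3 K.
Surface: T_s = (3)^¼·T_e = 168.9 K.
Warming: T_s − T_e = 40.57 K.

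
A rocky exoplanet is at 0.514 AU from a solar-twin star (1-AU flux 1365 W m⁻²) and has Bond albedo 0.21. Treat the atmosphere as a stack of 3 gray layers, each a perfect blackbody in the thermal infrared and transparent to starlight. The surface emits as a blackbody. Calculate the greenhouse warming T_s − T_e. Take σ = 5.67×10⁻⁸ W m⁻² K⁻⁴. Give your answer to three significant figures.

Flux at the orbit: S = 1365/(0.514)² = 5167 W m⁻².
OLR = S(1−α)/4 = 1020 W m⁻²; the top layer radiates at T_e = 366.3 K.
T_s = (N+1)^(1/4)·T_e = 518.0 K.
So the greenhouse effect raises the surface by 518.0 − 366.3 = 151.7 K.

152 kelvin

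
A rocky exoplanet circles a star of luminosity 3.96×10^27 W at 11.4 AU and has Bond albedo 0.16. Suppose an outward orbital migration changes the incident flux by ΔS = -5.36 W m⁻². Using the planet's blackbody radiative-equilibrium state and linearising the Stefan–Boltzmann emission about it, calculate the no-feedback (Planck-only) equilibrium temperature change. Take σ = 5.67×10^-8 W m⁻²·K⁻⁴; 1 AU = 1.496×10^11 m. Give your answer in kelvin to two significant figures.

-1.8 kelvin

Orbital distance: d = 11.4 AU = 1.705×10^12 m.
Flux at the orbit: S = L/(4πd²) = 3.96×10^27/(4π·(1.71×10^12)²) = 108.3 W m⁻².
The baseline emission temperature is T_e = 141.5 K.
Only a fraction (1−α) is absorbed and it's spread over 4πR², so ΔF = (1−α)ΔS/4 = -1.126 W m⁻².
Linearising σT⁴ gives d(σT⁴)/dT = 4σT_e³ = 0.6430 W m⁻² per K.
ΔT₀ = ΔF/λ_P = -1.126/0.6430 = -1.75 K.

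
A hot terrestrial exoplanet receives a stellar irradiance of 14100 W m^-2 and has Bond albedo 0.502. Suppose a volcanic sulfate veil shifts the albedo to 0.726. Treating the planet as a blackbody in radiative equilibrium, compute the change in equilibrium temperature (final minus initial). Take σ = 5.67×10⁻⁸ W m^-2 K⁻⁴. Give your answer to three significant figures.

With α = 0.502, T₁ = 419.5 K.
Final:   T₂ = [S(1−0.726)/(4σ)]^(1/4) = 361.3 K.
ΔT = T₂ − T₁ = -58.20 K.

-58.2 kelvin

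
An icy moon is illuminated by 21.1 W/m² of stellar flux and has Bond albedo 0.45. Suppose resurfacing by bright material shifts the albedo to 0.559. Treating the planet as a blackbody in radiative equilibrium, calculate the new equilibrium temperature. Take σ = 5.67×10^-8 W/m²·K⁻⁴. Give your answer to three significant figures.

T₂ = [S(1−α₂)/(4σ)]^(1/4) = [21.10·0.441/(4σ)]^(1/4) = 80.03 K.

80.0 kelvin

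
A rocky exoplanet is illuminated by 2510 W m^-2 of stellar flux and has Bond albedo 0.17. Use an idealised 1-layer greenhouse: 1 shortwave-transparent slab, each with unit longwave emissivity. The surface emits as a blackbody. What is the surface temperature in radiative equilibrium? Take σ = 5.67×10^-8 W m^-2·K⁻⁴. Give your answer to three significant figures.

368 K

The effective emission temperature is T_e = [S(1−α)/(4σ)]^¼ = 309.6 K.
Layer-by-layer balance gives σT_s⁴ = (N+1)σT_e⁴, so T_s = 2^¼·309.6 = 368.2 K.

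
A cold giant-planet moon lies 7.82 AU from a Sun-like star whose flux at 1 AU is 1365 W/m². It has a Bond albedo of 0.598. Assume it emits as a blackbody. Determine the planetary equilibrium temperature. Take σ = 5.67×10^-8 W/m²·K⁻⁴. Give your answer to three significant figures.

Flux at the orbit: S = 1365/(7.82)² = 22.32 W/m².
Absorbed flux (global mean): S(1−α)/4 = 22.32·0.402/4 = 2.243 W/m².
Balancing against σT⁴: T = (2.243/5.67×10⁻⁸)^(1/4) = 79.31 K.

79.3 K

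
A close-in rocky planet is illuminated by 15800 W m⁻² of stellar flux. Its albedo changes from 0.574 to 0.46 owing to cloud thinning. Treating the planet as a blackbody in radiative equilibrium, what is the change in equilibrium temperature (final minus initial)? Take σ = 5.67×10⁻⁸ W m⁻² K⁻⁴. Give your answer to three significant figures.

With α = 0.574, T₁ = 415.1 K.
With α = 0.46, T₂ = 440.4 K.
Change: 440.4 − 415.1 = 25.35 K.

25.3 kelvin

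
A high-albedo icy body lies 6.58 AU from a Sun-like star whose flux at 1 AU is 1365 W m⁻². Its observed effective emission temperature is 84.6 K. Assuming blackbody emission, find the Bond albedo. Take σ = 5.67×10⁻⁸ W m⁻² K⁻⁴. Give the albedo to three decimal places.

0.631

Flux at the orbit: S = 1365/(6.58)² = 31.53 W m⁻².
From σT⁴ = S(1−α)/4 we invert for α: 1−α = 4σT⁴/S.
σT⁴ = 2.904 W m⁻², so 4σT⁴ = 11.62 W m⁻².
1−α = 11.62/31.53 = 0.3685, so α = 0.6315.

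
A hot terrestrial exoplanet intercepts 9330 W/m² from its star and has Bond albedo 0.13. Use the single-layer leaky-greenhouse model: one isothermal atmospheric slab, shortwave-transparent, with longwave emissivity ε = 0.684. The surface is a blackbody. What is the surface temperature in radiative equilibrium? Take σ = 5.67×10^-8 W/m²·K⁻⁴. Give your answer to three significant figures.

483 K

The planet radiates to space at T_e = [S(1−α)/(4σ)]^(1/4) = 435.0 K.
For a single slab of emissivity ε, T_s⁴ = 2T_e⁴/(2−ε); thus T_s = 435.0·(1.52)^(1/4) = 482.9 K.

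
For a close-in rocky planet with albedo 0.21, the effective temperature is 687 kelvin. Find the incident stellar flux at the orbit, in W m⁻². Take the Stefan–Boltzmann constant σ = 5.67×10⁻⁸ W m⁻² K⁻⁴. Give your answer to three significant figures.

64000 W m⁻²

From S(1−α)/4 = σT⁴: S = 4σT⁴/(1−α).
The emitted flux is σT⁴ = 12630 W m⁻².
So S = 4×12630/(1−0.21) = 63950 W m⁻².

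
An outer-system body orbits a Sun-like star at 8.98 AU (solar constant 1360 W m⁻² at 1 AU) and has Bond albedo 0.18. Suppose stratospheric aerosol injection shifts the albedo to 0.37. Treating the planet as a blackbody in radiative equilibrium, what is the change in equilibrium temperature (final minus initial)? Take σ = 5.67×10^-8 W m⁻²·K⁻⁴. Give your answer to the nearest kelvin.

-6 K

Flux at the orbit: S = 1360/(8.98)² = 16.86 W m⁻².
With α = 0.18, T₁ = 88.37 K.
Final:   T₂ = [S(1−0.37)/(4σ)]^(1/4) = 82.73 K.
Change: 82.73 − 88.37 = -5.635 K.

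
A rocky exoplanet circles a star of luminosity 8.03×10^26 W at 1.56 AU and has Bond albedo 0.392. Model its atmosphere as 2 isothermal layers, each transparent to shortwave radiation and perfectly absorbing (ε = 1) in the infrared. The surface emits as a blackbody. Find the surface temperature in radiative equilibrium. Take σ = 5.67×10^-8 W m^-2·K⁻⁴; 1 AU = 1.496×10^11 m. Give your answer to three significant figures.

312 kelvin

d = 1.56 × 1.496×10^11 m = 2.334×10^11 m.
Flux at the orbit: S = L/(4πd²) = 8.03×10^26/(4π·(2.33×10^11)²) = 1173 W m^-2.
The effective emission temperature is T_e = [S(1−α)/(4σ)]^¼ = 236.8 K.
For an N-layer opaque stack, T_s⁴ = (N+1)T_e⁴, hence T_s = (3)^(1/4)×236.8 K = 311.7 K.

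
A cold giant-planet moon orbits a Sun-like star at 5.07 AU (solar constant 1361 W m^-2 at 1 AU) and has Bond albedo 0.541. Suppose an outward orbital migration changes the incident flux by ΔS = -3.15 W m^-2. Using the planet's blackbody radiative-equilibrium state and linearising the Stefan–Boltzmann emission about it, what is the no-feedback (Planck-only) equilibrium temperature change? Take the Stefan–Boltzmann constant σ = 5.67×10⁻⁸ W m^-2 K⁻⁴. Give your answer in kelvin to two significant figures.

By the inverse-square law, S = 1361/5.07² = 52.95 W m^-2.
Reference equilibrium: T_e = [S(1−α)/(4σ)]^(1/4) = 101.7 K.
TOA radiative forcing: ΔF = (1−α)ΔS/4 = 0.459·(-3.15)/4 = -0.3615 W m^-2.
The Planck feedback parameter is 4σT_e³ = 0.2389 W m^-2/K.
Hence the no-feedback warming is ΔF/(4σT_e³) = -1.51 K.

-1.5 kelvin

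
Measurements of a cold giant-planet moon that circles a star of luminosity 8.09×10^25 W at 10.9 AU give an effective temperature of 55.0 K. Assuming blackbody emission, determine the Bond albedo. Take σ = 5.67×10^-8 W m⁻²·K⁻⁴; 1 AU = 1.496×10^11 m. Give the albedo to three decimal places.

d = 10.9 × 1.496×10^11 m = 1.631×10^12 m.
Spreading L over a sphere of radius d: S = 8.09×10^25/(4π·1.63×10^12²) = 2.421 W m⁻².
Energy balance: S(1−α)/4 = σT⁴, so 1−α = 4σT⁴/S.
σT⁴ = 0.5188 W m⁻², so 4σT⁴ = 2.075 W m⁻².
Hence α = 1 − 2.075/2.421 = 0.1428.

0.143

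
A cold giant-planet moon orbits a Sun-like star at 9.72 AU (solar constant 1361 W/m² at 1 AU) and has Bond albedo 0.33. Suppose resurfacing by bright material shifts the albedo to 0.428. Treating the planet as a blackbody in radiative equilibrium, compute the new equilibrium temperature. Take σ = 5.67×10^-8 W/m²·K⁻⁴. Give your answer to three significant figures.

77.6 kelvin

Flux at the orbit: S = 1361/(9.72)² = 14.41 W/m².
With the new albedo, S(1−α₂)/4 = 2.060 W/m², so T₂ = 77.64 K.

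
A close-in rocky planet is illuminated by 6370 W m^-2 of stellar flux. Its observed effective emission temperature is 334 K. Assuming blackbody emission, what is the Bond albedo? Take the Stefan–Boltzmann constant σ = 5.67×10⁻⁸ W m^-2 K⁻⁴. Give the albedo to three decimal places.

0.557

Energy balance: S(1−α)/4 = σT⁴, so 1−α = 4σT⁴/S.
σT⁴ = 705.6 W m^-2, so 4σT⁴ = 2822 W m^-2.
Hence α = 1 − 2822/6370 = 0.5569.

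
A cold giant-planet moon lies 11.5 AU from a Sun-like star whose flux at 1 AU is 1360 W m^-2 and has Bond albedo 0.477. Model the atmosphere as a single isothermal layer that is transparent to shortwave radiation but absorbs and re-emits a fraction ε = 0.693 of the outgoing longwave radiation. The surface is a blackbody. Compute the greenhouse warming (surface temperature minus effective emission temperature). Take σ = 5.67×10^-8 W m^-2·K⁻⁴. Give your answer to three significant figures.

7.83 K

By the inverse-square law, S = 1360/11.5² = 10.28 W m^-2.
At the top of the atmosphere, σT_e⁴ = S(1−α)/4 = 1.345 W m^-2, giving T_e = 69.78 K.
Surface balance with a leaky layer gives σT_s⁴ = σT_e⁴·2/(2−ε), so T_s = T_e·[2/(2−0.693)]^(1/4) = 77.61 K.
The atmosphere warms the surface by 7.831 K.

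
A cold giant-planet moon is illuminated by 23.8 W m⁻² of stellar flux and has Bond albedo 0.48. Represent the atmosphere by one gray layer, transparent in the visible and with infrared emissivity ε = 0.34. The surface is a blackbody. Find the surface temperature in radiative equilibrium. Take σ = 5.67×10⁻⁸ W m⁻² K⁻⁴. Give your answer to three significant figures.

Effective emission temperature (TOA balance): σT_e⁴ = S(1−α)/4 = 3.094 W m⁻² → T_e = 85.95 K.
Surface balance with a leaky layer gives σT_s⁴ = σT_e⁴·2/(2−ε), so T_s = T_e·[2/(2−0.34)]^(1/4) = 90.05 K.

90.0 kelvin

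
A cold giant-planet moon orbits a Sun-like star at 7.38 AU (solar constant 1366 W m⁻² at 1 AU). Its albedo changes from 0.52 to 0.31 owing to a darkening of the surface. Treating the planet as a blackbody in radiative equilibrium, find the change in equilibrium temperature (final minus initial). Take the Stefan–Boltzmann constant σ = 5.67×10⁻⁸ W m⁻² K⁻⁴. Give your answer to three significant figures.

Irradiance scales as 1/d², so S = 1366 W m⁻² × (1/7.38)² = 25.08 W m⁻².
With α = 0.52, T₁ = 85.36 K.
After:  T₂ = [25.08·0.69/(4σ)]^(1/4) = 93.46 K.
Change: 93.46 − 85.36 = 8.106 K.

8.11 K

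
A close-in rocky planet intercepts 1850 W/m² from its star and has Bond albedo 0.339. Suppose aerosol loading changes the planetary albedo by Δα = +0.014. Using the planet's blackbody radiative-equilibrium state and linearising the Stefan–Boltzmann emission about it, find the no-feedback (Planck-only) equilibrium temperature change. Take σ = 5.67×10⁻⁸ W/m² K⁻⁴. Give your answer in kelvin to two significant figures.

-1.4 K

Reference equilibrium: T_e = [S(1−α)/(4σ)]^(1/4) = 271.0 K.
TOA radiative forcing: ΔF = −S·Δα/4 = −1850·(+0.014)/4 = -6.475 W/m².
Linearising σT⁴ gives d(σT⁴)/dT = 4σT_e³ = 4.513 W/m² per K.
So ΔT₀ = -6.475/4.513 = -1.43 K.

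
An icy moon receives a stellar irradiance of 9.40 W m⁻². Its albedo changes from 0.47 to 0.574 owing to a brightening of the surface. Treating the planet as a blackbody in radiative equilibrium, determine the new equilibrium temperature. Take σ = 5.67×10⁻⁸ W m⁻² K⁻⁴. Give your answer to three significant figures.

With the new albedo, S(1−α₂)/4 = 1.001 W m⁻², so T₂ = 64.82 K.

64.8 K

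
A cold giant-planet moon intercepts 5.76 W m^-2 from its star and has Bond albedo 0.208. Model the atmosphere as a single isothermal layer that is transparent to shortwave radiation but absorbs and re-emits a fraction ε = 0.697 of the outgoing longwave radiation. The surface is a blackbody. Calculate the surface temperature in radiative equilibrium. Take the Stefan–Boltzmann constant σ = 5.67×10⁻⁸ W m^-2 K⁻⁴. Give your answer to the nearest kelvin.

Effective emission temperature (TOA balance): σT_e⁴ = S(1−α)/4 = 1.140 W m^-2 → T_e = 66.97 K.
The surface balance (absorbed SW + ε·downward IR = σT_s⁴) with T_a⁴ = T_s⁴/2 reduces to T_s = T_e·[2/(2−ε)]^¼ = 74.54 K.

75 kelvin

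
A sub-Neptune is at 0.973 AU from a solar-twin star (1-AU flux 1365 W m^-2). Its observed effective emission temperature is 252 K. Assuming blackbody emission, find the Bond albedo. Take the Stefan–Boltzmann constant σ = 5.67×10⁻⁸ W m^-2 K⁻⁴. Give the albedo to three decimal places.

Flux at the orbit: S = 1365/(0.973)² = 1442 W m^-2.
From σT⁴ = S(1−α)/4 we invert for α: 1−α = 4σT⁴/S.
σT⁴ = 228.7 W m^-2, so 4σT⁴ = 914.6 W m^-2.
Hence α = 1 − 914.6/1442 = 0.3656.

0.366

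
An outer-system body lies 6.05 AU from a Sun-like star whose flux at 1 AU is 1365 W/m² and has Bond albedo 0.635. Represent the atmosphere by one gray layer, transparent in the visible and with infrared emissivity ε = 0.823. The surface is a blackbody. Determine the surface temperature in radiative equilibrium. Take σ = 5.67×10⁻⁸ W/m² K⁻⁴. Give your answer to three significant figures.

100 K

Irradiance scales as 1/d², so S = 1365 W/m² × (1/6.05)² = 37.29 W/m².
Effective emission temperature (TOA balance): σT_e⁴ = S(1−α)/4 = 3.403 W/m² → T_e = 88.02 K.
The surface balance (absorbed SW + ε·downward IR = σT_s⁴) with T_a⁴ = T_s⁴/2 reduces to T_s = T_e·[2/(2−ε)]^¼ = 100.5 K.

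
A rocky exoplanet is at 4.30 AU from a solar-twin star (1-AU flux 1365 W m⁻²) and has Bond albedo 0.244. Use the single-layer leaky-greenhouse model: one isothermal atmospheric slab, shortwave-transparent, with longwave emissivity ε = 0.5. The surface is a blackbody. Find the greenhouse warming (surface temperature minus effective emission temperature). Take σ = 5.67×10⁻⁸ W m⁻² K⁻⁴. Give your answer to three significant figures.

9.34 K

Flux at the orbit: S = 1365/(4.30)² = 73.82 W m⁻².
The planet radiates to space at T_e = [S(1−α)/(4σ)]^(1/4) = 125.2 K.
The surface balance (absorbed SW + ε·downward IR = σT_s⁴) with T_a⁴ = T_s⁴/2 reduces to T_s = T_e·[2/(2−ε)]^¼ = 134.6 K.
The atmosphere warms the surface by 9.340 K.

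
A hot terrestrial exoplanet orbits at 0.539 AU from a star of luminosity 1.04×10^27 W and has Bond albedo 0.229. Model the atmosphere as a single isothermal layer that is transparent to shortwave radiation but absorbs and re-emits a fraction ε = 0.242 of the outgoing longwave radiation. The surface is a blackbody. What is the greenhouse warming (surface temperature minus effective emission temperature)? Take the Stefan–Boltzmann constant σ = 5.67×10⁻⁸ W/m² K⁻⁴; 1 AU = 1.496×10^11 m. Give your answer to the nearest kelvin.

15 K

d = 0.539 × 1.496×10^11 m = 8.063×10^10 m.
Spreading L over a sphere of radius d: S = 1.04×10^27/(4π·8.06×10^10²) = 12730 W/m².
Effective emission temperature (TOA balance): σT_e⁴ = S(1−α)/4 = 2453 W/m² → T_e = 456.1 K.
Surface balance with a leaky layer gives σT_s⁴ = σT_e⁴·2/(2−ε), so T_s = T_e·[2/(2−0.242)]^(1/4) = 471.0 K.
The atmosphere warms the surface by 14.95 K.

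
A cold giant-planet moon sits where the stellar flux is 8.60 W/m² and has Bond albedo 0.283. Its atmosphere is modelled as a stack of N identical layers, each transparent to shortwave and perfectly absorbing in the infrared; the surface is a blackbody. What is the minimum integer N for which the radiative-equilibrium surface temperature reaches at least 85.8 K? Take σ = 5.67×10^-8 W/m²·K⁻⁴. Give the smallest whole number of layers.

1

OLR = S(1−α)/4 = 1.542 W/m²; the top layer radiates at T_e = 72.21 K.
Since T_s⁴ = (N+1)T_e⁴, we need N ≥ (T_s/T_e)⁴ − 1 = 0.993.
The minimum whole number is N = 1.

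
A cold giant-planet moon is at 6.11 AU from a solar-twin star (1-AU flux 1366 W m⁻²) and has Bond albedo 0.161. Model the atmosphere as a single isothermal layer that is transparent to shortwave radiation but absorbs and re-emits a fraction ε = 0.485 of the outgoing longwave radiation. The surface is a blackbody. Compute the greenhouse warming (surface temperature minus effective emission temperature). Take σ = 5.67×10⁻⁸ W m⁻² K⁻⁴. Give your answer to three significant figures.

7.76 K

Irradiance scales as 1/d², so S = 1366 W m⁻² × (1/6.11)² = 36.59 W m⁻².
The planet radiates to space at T_e = [S(1−α)/(4σ)]^(1/4) = 107.9 K.
Surface balance with a leaky layer gives σT_s⁴ = σT_e⁴·2/(2−ε), so T_s = T_e·[2/(2−0.485)]^(1/4) = 115.6 K.
The atmosphere warms the surface by 7.755 K.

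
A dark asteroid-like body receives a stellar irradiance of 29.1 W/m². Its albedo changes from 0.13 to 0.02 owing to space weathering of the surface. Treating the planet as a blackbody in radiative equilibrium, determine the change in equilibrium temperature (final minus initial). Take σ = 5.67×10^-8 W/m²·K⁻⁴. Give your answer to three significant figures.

Initial: T₁ = [S(1−0.13)/(4σ)]^(1/4) = 102.8 K.
Final:   T₂ = [S(1−0.02)/(4σ)]^(1/4) = 105.9 K.
ΔT = T₂ − T₁ = 3.105 K.

3.11 K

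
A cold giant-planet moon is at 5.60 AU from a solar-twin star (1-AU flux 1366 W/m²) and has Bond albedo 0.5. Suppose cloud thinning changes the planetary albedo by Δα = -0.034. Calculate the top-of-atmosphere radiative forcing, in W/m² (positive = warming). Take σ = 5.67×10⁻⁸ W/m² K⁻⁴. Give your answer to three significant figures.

0.370 W/m²

Flux at the orbit: S = 1366/(5.60)² = 43.56 W/m².
ΔF = −(S/4)Δα = −(43.56/4)×(-0.034) = 0.3702 W/m².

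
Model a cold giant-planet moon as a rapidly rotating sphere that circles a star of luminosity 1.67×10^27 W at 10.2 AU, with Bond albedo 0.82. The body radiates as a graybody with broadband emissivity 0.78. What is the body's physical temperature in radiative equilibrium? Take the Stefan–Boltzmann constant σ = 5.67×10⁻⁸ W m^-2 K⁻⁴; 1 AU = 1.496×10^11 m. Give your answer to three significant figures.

87.3 kelvin

Orbital distance: d = 10.2 AU = 1.526×10^12 m.
Spreading L over a sphere of radius d: S = 1.67×10^27/(4π·1.53×10^12²) = 57.07 W m^-2.
Absorbed flux (global mean): S(1−α)/4 = 57.07·0.18/4 = 2.568 W m^-2.
Radiative balance εσT⁴ = 2.568 gives T = [2.568/(0.78·σ)]^(1/4) = 87.30 K.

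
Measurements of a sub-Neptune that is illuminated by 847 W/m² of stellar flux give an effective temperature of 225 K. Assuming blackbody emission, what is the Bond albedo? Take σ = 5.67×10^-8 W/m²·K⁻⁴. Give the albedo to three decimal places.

0.314

From σT⁴ = S(1−α)/4 we invert for α: 1−α = 4σT⁴/S.
4σT⁴ = 4·5.67×10⁻⁸·(225)⁴ = 581.3 W/m².
Hence α = 1 − 581.3/847.0 = 0.3137.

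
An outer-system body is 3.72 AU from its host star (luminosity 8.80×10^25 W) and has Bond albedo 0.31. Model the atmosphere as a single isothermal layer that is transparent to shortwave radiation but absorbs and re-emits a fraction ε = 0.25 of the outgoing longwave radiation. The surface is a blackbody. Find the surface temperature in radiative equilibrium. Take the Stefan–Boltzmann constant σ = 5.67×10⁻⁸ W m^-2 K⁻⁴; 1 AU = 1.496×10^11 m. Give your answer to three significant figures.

Orbital distance: d = 3.72 AU = 5.565×10^11 m.
Spreading L over a sphere of radius d: S = 8.80×10^25/(4π·5.57×10^11²) = 22.61 W m^-2.
Effective emission temperature (TOA balance): σT_e⁴ = S(1−α)/4 = 3.900 W m^-2 → T_e = 91.07 K.
For a single slab of emissivity ε, T_s⁴ = 2T_e⁴/(2−ε); thus T_s = 91.07·(1.143)^(1/4) = 94.16 K.

94.2 K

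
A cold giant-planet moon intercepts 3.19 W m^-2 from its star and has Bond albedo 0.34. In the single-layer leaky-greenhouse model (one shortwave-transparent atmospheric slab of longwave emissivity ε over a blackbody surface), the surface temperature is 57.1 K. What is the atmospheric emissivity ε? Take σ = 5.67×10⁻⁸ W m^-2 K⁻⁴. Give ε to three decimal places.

0.253

First, T_e = [3.190·(1−0.34)/(4σ)]^(1/4) = 55.20 K.
T_s⁴ = T_e⁴·2/(2−ε) → ε = 2 − 2(T_e/T_s)⁴ = 2 − 2·(55.20/57.1)⁴ = 0.2535.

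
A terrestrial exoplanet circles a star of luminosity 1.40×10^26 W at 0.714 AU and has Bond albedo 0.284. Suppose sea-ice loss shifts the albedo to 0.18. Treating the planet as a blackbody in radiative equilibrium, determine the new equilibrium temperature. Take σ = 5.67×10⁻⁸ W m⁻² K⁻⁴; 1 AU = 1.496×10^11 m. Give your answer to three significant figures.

244 kelvin

Orbital distance: d = 0.714 AU = 1.068×10^11 m.
Flux at the orbit: S = L/(4πd²) = 1.40×10^26/(4π·(1.07×10^11)²) = 976.5 W m⁻².
New equilibrium: T₂ = [(1−0.18)·976.5/(4σ)]^(1/4) = 243.8 K.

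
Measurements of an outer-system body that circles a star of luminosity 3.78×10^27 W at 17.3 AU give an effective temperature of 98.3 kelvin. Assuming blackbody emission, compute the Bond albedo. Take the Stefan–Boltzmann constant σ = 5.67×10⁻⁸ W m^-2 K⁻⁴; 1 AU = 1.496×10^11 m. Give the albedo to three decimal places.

d = 17.3 × 1.496×10^11 m = 2.588×10^12 m.
Spreading L over a sphere of radius d: S = 3.78×10^27/(4π·2.59×10^12²) = 44.91 W m^-2.
Energy balance: S(1−α)/4 = σT⁴, so 1−α = 4σT⁴/S.
4σT⁴ = 4·5.67×10⁻⁸·(98.3)⁴ = 21.18 W m^-2.
1−α = 21.18/44.91 = 0.4716, so α = 0.5284.

0.528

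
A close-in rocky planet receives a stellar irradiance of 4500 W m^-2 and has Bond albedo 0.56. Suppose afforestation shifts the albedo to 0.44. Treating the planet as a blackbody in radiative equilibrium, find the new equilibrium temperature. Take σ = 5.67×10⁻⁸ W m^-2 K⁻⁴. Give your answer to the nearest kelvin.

With the new albedo, S(1−α₂)/4 = 630.0 W m^-2, so T₂ = 324.7 K.

325 kelvin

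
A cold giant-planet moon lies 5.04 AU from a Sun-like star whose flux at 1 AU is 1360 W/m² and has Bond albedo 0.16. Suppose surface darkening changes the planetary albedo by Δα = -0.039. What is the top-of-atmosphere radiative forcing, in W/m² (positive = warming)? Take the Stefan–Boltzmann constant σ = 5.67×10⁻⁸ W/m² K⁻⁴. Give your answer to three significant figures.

Flux at the orbit: S = 1360/(5.04)² = 53.54 W/m².
TOA radiative forcing: ΔF = −S·Δα/4 = −53.54·(-0.039)/4 = 0.5220 W/m².

0.522 W/m²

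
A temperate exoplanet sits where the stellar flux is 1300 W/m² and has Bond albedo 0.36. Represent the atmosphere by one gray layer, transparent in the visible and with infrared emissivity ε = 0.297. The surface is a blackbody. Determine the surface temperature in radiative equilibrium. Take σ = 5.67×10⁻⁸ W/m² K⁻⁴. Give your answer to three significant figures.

256 K

Effective emission temperature (TOA balance): σT_e⁴ = S(1−α)/4 = 208.0 W/m² → T_e = 246.1 K.
Surface balance with a leaky layer gives σT_s⁴ = σT_e⁴·2/(2−ε), so T_s = T_e·[2/(2−0.297)]^(1/4) = 256.2 K.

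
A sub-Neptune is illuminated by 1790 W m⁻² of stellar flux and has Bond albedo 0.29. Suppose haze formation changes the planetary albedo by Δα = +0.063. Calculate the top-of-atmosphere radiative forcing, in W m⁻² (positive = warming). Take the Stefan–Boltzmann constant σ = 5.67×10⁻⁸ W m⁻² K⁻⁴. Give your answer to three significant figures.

ΔF = −(S/4)Δα = −(1790/4)×(+0.063) = -28.19 W m⁻².

-28.2 W m⁻²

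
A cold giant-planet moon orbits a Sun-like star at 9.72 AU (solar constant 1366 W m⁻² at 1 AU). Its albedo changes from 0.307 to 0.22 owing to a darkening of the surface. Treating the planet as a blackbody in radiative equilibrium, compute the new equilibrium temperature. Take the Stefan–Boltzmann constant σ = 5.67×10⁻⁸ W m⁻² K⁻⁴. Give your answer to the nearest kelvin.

84 K

Flux at the orbit: S = 1366/(9.72)² = 14.46 W m⁻².
New equilibrium: T₂ = [(1−0.22)·14.46/(4σ)]^(1/4) = 83.97 K.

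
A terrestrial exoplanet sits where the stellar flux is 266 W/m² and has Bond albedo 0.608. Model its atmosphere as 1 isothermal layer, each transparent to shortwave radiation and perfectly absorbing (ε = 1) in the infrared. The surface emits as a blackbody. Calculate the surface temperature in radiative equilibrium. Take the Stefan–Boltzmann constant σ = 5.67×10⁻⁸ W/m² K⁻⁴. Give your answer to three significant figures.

174 K

Top-of-atmosphere balance: σT_e⁴ = S(1−α)/4 = 26.07 W/m² → T_e = 146.4 K.
For an N-layer opaque stack, T_s⁴ = (N+1)T_e⁴, hence T_s = (2)^(1/4)×146.4 K = 174.1 K.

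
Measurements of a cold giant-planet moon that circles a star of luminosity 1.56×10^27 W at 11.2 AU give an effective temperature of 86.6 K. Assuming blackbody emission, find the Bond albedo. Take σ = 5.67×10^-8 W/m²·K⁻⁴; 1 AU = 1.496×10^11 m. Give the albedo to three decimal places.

0.712

d = 11.2 × 1.496×10^11 m = 1.676×10^12 m.
Flux at the orbit: S = L/(4πd²) = 1.56×10^27/(4π·(1.68×10^12)²) = 44.22 W/m².
From σT⁴ = S(1−α)/4 we invert for α: 1−α = 4σT⁴/S.
σT⁴ = 3.189 W/m², so 4σT⁴ = 12.76 W/m².
1−α = 12.76/44.22 = 0.2885, so α = 0.7115.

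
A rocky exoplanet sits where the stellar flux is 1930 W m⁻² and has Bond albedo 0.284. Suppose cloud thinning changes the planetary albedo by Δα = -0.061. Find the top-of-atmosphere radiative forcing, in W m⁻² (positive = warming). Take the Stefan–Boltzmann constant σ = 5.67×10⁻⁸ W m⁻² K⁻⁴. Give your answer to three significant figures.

ΔF = −(S/4)Δα = −(1930/4)×(-0.061) = 29.43 W m⁻².

29.4 W m⁻²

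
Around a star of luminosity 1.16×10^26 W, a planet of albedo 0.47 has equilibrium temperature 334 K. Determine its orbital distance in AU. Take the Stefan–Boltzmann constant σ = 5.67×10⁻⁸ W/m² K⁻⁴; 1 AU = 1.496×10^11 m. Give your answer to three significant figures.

Energy balance gives S = 4σT⁴/(1−α) = 5325 W/m².
S = L/(4πd²) → d = √(L/4πS) = √(1.16×10^26/(4π·5325)) = 4.163×10^10 m = 0.2783 AU.

0.278 AU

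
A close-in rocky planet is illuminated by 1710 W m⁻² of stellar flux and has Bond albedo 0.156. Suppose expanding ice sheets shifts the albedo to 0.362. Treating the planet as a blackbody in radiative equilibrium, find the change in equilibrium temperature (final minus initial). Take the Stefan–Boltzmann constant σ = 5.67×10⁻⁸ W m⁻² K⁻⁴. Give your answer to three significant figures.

-19.1 kelvin

Before: T₁ = [1710·0.844/(4σ)]^(1/4) = 282.4 K.
With α = 0.362, T₂ = 263.4 K.
ΔT = T₂ − T₁ = -19.08 K.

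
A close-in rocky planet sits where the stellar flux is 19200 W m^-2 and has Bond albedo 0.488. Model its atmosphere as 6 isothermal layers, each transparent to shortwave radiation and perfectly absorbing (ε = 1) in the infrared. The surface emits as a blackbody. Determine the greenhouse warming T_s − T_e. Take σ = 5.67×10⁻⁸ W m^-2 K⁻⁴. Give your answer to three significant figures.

OLR = S(1−α)/4 = 2458 W m^-2; the top layer radiates at T_e = 456.3 K.
Surface: T_s = (7)^¼·T_e = 742.2 K.
Warming: T_s − T_e = 285.9 K.

286 kelvin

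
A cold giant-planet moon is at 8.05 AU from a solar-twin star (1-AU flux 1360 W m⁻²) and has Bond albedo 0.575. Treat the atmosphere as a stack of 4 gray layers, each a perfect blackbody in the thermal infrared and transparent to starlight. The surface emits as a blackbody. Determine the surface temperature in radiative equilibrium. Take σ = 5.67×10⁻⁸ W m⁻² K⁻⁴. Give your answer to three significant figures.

Irradiance scales as 1/d², so S = 1360 W m⁻² × (1/8.05)² = 20.99 W m⁻².
The effective emission temperature is T_e = [S(1−α)/(4σ)]^¼ = 79.19 K.
Layer-by-layer balance gives σT_s⁴ = (N+1)σT_e⁴, so T_s = 5^¼·79.19 = 118.4 K.

118 kelvin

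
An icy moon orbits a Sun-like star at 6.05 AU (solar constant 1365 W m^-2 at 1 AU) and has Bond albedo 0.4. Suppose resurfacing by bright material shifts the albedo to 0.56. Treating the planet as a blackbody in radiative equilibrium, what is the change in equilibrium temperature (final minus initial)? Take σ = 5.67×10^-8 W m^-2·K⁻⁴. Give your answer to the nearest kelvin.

-7 kelvin

Irradiance scales as 1/d², so S = 1365 W m^-2 × (1/6.05)² = 37.29 W m^-2.
Initial: T₁ = [S(1−0.4)/(4σ)]^(1/4) = 99.66 K.
After:  T₂ = [37.29·0.44/(4σ)]^(1/4) = 92.23 K.
Change: 92.23 − 99.66 = -7.436 K.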